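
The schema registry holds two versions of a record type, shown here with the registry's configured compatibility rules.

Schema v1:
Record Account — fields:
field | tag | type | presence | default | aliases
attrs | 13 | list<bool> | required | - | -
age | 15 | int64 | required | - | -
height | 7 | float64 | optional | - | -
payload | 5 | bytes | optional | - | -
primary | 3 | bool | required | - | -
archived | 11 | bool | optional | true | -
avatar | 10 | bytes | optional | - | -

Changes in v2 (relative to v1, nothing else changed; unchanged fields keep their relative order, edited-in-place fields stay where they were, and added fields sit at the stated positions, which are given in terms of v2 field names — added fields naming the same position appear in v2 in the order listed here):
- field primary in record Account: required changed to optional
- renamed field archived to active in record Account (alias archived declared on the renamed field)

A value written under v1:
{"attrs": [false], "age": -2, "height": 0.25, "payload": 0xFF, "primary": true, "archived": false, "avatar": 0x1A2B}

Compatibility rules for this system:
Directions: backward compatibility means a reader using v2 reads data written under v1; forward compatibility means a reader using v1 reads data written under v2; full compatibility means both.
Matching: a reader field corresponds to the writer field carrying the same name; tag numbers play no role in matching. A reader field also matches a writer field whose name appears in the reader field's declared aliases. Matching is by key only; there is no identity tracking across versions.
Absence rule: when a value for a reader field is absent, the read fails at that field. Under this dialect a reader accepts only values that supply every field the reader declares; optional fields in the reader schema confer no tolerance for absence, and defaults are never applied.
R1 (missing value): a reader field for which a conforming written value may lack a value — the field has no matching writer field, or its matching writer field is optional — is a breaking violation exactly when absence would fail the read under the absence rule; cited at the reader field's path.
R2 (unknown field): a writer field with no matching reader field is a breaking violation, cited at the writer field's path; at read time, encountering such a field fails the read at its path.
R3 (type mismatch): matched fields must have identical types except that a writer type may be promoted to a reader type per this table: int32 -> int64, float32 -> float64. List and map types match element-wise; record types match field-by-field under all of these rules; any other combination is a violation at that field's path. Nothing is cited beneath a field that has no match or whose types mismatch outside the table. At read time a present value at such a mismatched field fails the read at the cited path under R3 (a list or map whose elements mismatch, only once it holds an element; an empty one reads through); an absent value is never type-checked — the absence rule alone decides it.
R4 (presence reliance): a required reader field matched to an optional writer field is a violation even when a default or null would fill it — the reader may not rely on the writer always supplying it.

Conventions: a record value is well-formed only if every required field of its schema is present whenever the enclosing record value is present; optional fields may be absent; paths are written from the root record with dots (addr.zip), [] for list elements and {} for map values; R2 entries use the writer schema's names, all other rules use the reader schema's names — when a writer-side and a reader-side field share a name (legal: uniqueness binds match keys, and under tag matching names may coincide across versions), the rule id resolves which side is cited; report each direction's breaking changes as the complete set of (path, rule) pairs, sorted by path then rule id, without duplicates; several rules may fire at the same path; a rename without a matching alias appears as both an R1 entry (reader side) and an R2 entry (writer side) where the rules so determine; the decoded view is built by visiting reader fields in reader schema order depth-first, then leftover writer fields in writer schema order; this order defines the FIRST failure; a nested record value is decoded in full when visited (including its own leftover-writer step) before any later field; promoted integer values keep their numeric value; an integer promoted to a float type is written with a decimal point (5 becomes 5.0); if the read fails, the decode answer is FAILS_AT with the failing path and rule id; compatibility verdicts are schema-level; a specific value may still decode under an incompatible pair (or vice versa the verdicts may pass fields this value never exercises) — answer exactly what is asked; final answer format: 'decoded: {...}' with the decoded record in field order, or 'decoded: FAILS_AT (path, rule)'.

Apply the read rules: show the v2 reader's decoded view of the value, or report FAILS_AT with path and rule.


decoded: {"attrs": [false], "age": -2, "height": 0.25, "payload": 0xFF, "primary": true, "active": false, "avatar": 0x1A2B}

in Account below, arrows point writer -> reader
decoding the Account value with the v2 reader:
  attrs := [false]
  age := -2
  height := 0.25
  payload := 0xFF
  primary := true
  active := false (from writer archived)
  avatar := 0x1A2B
  => decoded: {"attrs": [false], "age": -2, "height": 0.25, "payload": 0xFF, "primary": true, "active": false, "avatar": 0x1A2B}
the rest of the Account diff is inert for this question:
  field primary in record Account: required changed to optional -> matters for Account compatibility verdicts, not for this value's decode


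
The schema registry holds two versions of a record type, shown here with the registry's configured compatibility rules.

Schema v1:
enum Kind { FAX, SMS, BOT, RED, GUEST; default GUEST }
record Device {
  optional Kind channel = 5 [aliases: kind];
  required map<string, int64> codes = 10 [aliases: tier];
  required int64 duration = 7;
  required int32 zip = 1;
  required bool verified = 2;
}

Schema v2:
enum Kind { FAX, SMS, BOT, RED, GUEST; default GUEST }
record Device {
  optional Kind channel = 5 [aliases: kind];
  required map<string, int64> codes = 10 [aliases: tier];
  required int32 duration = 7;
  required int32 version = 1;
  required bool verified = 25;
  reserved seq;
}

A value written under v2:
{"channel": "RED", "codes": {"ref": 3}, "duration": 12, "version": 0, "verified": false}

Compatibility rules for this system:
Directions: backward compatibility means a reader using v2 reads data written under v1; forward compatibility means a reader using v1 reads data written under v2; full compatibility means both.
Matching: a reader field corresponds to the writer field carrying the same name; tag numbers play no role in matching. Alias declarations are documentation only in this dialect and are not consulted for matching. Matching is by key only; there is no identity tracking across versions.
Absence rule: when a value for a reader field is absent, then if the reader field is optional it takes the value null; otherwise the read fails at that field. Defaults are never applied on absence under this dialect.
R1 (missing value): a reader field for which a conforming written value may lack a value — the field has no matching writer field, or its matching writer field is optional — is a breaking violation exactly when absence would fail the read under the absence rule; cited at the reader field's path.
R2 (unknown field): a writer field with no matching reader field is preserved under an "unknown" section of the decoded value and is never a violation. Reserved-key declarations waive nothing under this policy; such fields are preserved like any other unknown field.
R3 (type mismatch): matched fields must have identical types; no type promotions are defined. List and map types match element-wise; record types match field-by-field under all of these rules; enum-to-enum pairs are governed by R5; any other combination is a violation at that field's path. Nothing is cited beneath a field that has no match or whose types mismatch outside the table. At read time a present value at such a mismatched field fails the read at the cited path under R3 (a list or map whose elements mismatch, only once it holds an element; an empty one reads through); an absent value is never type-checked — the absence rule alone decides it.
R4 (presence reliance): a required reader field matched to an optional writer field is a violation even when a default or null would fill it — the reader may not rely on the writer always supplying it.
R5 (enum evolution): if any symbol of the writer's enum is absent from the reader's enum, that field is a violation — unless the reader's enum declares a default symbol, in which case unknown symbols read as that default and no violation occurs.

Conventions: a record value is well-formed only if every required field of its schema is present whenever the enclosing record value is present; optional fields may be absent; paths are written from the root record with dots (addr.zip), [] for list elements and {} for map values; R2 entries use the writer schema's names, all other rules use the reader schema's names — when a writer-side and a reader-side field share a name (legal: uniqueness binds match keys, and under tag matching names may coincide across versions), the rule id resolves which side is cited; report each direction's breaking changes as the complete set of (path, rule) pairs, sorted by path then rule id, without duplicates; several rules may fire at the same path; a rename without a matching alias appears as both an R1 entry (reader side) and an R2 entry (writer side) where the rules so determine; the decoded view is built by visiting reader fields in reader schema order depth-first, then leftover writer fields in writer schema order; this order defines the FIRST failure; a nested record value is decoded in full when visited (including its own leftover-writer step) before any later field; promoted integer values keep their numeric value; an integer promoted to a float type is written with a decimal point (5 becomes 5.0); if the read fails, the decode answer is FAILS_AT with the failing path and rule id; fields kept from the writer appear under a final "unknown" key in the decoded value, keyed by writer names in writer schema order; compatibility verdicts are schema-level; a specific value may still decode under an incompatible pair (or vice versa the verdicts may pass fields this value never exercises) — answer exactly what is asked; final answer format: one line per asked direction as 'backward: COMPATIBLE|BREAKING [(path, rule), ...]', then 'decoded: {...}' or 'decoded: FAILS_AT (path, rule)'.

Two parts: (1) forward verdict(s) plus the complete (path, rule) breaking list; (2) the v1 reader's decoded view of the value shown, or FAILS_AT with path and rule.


arrows below run writer -> reader for Device
forward analysis of Device with v1 as reader and v2 as writer:
  channel <- channel (Kind -> Kind, writer optional)
  codes <- codes (map<string, int64> -> map<string, int64>, writer required)
  duration <- duration (int32 -> int64, writer required)
  zip: no writer-side match
  verified <- verified (bool -> bool, writer required)
  writer version: unknown to reader
  breaking: (duration, R3)
  breaking: (zip, R1)
  forward on Device therefore BREAKING (2)
decode walk for Device under reader schema v1:
  channel := "RED"
  codes := {"ref": 3}
  read fails at duration under R3
  => FAILS_AT (duration, R3)
diffs on Device not affecting the asked answer:
  field verified in record Device: tag 2 changed to 25 -> no rule fires on it in Device's dialect; the asked verdict holds

forward: BREAKING [(duration, R3), (zip, R1)]; decoded: FAILS_AT (duration, R3)


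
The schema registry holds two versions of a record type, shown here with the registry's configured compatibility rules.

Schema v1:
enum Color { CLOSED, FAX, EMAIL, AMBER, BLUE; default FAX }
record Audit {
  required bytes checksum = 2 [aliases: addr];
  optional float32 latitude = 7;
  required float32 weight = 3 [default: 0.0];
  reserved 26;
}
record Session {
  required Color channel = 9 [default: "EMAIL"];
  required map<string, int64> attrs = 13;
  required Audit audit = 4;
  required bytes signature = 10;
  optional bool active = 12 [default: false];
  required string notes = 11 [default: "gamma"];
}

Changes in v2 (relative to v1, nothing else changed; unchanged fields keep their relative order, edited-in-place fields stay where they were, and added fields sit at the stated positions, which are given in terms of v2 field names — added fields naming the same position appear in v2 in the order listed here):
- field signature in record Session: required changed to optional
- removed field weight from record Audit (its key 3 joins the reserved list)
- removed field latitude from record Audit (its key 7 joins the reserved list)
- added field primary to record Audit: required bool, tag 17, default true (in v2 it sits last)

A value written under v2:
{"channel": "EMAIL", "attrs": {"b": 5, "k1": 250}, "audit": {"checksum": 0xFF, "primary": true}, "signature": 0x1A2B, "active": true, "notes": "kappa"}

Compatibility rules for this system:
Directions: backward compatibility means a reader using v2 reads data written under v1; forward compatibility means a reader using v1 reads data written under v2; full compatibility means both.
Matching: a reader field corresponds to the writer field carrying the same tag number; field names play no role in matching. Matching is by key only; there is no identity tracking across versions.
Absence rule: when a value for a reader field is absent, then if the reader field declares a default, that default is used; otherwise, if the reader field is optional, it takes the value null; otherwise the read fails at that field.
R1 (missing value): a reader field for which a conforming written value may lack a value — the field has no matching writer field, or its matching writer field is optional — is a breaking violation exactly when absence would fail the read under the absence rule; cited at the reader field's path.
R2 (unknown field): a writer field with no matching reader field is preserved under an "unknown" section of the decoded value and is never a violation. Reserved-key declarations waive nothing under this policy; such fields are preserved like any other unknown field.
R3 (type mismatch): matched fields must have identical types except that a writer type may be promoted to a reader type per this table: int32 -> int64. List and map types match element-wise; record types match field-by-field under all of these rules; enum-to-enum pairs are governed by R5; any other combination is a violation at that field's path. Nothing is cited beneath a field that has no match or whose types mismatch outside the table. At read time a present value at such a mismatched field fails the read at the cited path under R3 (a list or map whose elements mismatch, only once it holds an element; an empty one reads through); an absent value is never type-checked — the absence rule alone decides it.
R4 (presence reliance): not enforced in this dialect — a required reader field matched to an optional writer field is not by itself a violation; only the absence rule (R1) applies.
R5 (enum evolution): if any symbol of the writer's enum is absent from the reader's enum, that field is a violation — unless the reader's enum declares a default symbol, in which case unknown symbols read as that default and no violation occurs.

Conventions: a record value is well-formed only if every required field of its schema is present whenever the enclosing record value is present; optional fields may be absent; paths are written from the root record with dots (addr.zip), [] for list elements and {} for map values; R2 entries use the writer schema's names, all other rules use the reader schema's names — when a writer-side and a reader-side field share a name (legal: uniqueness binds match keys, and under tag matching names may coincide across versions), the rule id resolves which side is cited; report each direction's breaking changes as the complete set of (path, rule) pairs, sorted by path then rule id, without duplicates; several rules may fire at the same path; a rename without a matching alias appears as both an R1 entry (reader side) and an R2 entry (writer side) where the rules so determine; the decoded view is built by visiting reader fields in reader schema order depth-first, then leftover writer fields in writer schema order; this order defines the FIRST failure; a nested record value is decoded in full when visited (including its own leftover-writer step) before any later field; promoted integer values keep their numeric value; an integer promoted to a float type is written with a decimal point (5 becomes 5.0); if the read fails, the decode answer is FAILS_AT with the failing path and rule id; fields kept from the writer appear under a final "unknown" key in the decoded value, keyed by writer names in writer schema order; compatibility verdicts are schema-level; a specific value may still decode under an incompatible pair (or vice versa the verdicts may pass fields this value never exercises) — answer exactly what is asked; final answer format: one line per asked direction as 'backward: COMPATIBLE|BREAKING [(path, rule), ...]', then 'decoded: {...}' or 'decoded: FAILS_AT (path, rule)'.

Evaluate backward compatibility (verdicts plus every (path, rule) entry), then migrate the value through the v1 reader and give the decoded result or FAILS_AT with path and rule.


each type pair in Session: writer, then reader
backward for Session (reader v2, writer v1):
  writer required, Color -> Color: reader channel maps from writer channel
  writer required, map<string, int64> -> map<string, int64>: reader attrs maps from writer attrs
  writer required, Audit -> Audit: reader audit maps from writer audit
  writer required, bytes -> bytes: reader signature maps from writer signature
  writer optional, bool -> bool: reader active maps from writer active
  writer required, string -> string: reader notes maps from writer notes
  writer required, bytes -> bytes: reader audit.checksum maps from writer audit.checksum
  no writer field matches reader audit.primary
  leftover writer field: audit.latitude
  leftover writer field: audit.weight
  => backward: COMPATIBLE
migrating the Session value to v1:
  channel := "EMAIL"
  attrs := {"b": 5, "k1": 250}
  audit.checksum := 0xFF
  audit.latitude := null (missing; optional => null)
  audit.weight := 0.0 (missing; default applied)
  writer audit.primary: kept under "unknown"
  signature := 0x1A2B
  active := true
  notes := "kappa"
  => decoded: {"channel": "EMAIL", "attrs": {"b": 5, "k1": 250}, "audit": {"checksum": 0xFF, "latitude": null, "weight": 0.0, "unknown": {"primary": true}}, "signature": 0x1A2B, "active": true, "notes": "kappa"}
remaining Session differences; none change what is asked:
  field signature in record Session: required changed to optional -> affects forward compatibility only, which is not asked
  removed field weight from record Audit (its key 3 joins the reserved list) -> no rule fires on it in Session's dialect; the asked verdict holds
  removed field latitude from record Audit (its key 7 joins the reserved list) -> no rule fires on it in Session's dialect; the asked verdict holds

backward: COMPATIBLE []; decoded: {"channel": "EMAIL", "attrs": {"b": 5, "k1": 250}, "audit": {"checksum": 0xFF, "latitude": null, "weight": 0.0, "unknown": {"primary": true}}, "signature": 0x1A2B, "active": true, "notes": "kappa"}


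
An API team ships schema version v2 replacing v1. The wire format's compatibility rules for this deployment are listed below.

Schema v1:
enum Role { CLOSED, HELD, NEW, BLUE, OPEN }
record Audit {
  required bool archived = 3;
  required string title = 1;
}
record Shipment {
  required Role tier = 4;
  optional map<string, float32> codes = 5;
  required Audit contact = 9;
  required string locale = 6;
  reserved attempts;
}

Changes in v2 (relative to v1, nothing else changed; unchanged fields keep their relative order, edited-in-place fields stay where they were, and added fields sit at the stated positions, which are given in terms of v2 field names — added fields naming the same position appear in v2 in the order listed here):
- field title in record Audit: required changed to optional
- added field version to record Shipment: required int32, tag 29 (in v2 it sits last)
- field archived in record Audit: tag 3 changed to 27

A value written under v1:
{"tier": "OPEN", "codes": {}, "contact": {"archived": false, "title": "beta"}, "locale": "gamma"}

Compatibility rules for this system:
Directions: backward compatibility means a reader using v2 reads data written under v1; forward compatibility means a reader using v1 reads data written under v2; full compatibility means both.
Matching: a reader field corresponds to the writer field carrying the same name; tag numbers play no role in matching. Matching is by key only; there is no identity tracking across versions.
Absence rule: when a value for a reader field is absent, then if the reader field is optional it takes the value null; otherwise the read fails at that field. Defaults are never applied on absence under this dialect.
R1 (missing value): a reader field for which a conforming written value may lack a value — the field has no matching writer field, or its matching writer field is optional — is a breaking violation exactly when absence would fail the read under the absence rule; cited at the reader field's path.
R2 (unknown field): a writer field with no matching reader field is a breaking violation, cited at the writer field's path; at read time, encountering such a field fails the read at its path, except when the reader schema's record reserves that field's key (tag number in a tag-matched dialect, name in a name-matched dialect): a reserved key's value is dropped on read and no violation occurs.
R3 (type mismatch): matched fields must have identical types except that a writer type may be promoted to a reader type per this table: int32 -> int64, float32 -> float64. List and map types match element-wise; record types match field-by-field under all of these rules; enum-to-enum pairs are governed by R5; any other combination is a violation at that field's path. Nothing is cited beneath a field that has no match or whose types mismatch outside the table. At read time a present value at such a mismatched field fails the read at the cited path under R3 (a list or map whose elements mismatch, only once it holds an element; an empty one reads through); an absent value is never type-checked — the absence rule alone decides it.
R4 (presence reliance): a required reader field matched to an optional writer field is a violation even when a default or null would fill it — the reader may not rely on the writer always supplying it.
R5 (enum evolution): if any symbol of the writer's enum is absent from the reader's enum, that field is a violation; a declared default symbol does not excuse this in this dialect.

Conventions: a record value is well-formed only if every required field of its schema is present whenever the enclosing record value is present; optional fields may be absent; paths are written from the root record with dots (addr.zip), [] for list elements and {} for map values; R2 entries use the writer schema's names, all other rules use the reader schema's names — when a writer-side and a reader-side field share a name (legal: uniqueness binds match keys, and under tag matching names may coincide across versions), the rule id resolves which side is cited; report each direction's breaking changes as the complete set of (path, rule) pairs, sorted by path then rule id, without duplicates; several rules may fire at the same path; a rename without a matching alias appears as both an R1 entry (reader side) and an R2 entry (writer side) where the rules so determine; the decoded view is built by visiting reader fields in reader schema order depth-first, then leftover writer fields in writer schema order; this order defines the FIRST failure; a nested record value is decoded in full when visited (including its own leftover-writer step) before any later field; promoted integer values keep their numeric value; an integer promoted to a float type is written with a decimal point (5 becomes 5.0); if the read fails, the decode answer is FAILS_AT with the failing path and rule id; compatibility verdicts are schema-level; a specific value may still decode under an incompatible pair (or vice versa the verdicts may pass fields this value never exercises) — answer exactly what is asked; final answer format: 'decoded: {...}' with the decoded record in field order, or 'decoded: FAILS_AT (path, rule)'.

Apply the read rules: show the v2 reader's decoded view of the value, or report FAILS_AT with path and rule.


decoded: FAILS_AT (version, R1)

arrows below run writer -> reader for Shipment
decode (reader v2):
  tier := "OPEN"
  codes := {}
  contact.archived := false
  contact.title := "beta"
  locale := "gamma"
  read fails at version under R1 (no fill)
  => FAILS_AT (version, R1)
diffs on Shipment not affecting the asked answer:
  field title in record Audit: required changed to optional -> affects the rule determinations only; this particular Shipment value decodes identically
  field archived in record Audit: tag 3 changed to 27 -> inert under this dialect — no rule fires on Shipment and the result does not move


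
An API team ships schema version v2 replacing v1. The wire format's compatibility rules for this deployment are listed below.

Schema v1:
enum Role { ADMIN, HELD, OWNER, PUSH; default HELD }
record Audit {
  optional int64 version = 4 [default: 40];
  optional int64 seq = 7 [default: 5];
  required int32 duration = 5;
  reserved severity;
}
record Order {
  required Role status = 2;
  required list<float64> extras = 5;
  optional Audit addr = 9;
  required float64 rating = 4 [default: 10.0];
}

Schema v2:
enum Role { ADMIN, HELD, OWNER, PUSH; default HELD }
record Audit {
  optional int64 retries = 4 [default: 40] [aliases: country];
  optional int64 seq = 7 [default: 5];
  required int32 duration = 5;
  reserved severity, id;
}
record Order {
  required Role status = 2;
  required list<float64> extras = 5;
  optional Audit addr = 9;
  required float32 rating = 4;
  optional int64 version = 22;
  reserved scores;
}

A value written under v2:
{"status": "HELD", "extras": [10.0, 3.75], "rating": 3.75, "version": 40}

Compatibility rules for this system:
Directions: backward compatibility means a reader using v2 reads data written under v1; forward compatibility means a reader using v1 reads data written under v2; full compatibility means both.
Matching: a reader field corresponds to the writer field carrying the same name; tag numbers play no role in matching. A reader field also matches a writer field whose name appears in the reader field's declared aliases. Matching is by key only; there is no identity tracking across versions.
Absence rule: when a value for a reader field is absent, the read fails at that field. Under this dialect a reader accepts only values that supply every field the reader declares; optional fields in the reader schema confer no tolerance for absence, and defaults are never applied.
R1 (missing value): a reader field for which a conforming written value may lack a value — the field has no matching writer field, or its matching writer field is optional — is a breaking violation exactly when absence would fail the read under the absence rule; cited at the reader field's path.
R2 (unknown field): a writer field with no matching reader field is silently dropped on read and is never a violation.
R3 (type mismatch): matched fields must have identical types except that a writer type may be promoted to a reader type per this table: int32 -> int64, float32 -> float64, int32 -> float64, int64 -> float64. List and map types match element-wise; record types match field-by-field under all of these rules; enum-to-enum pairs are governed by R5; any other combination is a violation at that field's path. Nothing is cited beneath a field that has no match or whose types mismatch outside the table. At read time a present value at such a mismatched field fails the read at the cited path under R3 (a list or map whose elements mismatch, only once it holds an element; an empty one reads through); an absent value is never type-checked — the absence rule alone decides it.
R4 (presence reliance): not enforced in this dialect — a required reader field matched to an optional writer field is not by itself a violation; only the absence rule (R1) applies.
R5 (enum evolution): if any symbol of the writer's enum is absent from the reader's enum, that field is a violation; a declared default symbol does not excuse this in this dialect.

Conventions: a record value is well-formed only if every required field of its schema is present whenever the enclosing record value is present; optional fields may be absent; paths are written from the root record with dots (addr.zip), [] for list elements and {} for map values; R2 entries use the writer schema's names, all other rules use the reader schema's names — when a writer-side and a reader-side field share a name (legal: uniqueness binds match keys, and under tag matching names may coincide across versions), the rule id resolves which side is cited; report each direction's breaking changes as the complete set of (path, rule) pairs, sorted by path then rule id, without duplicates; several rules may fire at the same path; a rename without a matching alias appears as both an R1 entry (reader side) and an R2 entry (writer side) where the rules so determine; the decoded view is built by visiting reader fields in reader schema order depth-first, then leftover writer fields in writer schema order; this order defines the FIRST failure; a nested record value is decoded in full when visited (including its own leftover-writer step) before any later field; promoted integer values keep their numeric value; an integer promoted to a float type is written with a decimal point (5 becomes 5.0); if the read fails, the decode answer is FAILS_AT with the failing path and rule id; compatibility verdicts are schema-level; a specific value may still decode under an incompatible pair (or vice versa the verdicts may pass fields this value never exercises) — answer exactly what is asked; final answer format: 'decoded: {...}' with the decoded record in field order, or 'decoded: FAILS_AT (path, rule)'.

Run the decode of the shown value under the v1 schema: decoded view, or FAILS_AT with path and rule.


the writer's type comes first in each Order pair
decoding the Order value with the v1 reader:
  status := "HELD"
  extras := [10.0, 3.75]
  read fails at addr under R1 (no fill)
  => FAILS_AT (addr, R1)
checking off the Order differences that do not matter here:
  renamed field version to retries in record Audit -> schema-level compatibility only; this Order value's decode is unchanged
  field rating in record Order: type float64 changed to float32 (its default is dropped) -> schema-level compatibility only; this Order value's decode is unchanged
  added field version to record Order: optional int64, tag 22 (in v2 it sits last) -> schema-level compatibility only; this Order value's decode is unchanged

decoded: FAILS_AT (addr, R1)


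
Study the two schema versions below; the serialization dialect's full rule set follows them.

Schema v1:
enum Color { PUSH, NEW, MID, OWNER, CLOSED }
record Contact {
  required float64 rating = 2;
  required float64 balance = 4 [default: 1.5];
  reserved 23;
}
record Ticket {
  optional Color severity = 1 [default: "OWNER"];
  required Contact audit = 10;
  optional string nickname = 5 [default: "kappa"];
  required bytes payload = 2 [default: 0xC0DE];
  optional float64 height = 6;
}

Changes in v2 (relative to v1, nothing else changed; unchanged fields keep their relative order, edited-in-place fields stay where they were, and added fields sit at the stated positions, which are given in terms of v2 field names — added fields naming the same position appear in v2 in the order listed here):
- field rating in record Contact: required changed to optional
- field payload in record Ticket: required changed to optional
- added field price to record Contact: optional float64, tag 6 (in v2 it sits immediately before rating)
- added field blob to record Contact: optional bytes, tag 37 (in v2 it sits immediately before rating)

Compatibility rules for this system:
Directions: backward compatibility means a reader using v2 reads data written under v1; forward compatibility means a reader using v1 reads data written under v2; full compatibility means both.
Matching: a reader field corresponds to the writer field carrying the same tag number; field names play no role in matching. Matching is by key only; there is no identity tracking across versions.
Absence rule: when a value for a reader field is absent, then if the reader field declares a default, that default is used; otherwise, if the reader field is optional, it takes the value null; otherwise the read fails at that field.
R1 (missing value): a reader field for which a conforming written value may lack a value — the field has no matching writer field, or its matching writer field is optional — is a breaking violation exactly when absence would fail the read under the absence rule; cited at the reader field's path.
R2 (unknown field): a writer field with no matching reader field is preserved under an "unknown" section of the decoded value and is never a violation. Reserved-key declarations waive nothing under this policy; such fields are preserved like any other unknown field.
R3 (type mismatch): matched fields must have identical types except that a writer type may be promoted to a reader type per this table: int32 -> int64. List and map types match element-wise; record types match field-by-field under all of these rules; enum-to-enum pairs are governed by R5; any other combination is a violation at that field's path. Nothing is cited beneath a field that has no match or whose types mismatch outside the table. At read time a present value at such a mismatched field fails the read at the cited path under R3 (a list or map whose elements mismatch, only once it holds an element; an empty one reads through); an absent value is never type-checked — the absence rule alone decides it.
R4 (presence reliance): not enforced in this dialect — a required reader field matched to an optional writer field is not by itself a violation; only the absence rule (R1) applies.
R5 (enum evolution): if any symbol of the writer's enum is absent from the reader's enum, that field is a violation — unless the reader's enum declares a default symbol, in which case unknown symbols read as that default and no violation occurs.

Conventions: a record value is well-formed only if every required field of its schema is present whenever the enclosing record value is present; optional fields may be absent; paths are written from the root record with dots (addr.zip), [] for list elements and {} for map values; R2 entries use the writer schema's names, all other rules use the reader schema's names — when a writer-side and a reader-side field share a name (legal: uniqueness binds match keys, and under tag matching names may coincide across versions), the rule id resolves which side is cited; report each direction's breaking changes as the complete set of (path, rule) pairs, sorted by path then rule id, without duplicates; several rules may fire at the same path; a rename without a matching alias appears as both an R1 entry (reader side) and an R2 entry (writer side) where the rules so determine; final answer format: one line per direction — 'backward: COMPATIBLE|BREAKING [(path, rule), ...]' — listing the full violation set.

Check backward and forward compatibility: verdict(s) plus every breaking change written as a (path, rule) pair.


arrows below run writer -> reader for Ticket
backward for Ticket (reader v2, writer v1):
  Color -> Color, writer optional: severity aligns to severity
  Contact -> Contact, writer required: audit aligns to audit
  string -> string, writer optional: nickname aligns to nickname
  bytes -> bytes, writer required: payload aligns to payload
  float64 -> float64, writer optional: height aligns to height
  audit.price: no writer match
  audit.blob: no writer match
  float64 -> float64, writer required: audit.rating aligns to audit.rating
  float64 -> float64, writer required: audit.balance aligns to audit.balance
  => no violations; backward on Ticket: COMPATIBLE
forward for Ticket (reader v1, writer v2):
  Color -> Color, writer optional: severity aligns to severity
  Contact -> Contact, writer required: audit aligns to audit
  string -> string, writer optional: nickname aligns to nickname
  bytes -> bytes, writer optional: payload aligns to payload
  float64 -> float64, writer optional: height aligns to height
  float64 -> float64, writer optional: audit.rating aligns to audit.rating
  float64 -> float64, writer required: audit.balance aligns to audit.balance
  audit.price (writer side), unknown to reader
  audit.blob (writer side), unknown to reader
  R1 fires at audit.rating
  forward on Ticket therefore BREAKING (1)

backward: COMPATIBLE []; forward: BREAKING [(audit.rating, R1)]


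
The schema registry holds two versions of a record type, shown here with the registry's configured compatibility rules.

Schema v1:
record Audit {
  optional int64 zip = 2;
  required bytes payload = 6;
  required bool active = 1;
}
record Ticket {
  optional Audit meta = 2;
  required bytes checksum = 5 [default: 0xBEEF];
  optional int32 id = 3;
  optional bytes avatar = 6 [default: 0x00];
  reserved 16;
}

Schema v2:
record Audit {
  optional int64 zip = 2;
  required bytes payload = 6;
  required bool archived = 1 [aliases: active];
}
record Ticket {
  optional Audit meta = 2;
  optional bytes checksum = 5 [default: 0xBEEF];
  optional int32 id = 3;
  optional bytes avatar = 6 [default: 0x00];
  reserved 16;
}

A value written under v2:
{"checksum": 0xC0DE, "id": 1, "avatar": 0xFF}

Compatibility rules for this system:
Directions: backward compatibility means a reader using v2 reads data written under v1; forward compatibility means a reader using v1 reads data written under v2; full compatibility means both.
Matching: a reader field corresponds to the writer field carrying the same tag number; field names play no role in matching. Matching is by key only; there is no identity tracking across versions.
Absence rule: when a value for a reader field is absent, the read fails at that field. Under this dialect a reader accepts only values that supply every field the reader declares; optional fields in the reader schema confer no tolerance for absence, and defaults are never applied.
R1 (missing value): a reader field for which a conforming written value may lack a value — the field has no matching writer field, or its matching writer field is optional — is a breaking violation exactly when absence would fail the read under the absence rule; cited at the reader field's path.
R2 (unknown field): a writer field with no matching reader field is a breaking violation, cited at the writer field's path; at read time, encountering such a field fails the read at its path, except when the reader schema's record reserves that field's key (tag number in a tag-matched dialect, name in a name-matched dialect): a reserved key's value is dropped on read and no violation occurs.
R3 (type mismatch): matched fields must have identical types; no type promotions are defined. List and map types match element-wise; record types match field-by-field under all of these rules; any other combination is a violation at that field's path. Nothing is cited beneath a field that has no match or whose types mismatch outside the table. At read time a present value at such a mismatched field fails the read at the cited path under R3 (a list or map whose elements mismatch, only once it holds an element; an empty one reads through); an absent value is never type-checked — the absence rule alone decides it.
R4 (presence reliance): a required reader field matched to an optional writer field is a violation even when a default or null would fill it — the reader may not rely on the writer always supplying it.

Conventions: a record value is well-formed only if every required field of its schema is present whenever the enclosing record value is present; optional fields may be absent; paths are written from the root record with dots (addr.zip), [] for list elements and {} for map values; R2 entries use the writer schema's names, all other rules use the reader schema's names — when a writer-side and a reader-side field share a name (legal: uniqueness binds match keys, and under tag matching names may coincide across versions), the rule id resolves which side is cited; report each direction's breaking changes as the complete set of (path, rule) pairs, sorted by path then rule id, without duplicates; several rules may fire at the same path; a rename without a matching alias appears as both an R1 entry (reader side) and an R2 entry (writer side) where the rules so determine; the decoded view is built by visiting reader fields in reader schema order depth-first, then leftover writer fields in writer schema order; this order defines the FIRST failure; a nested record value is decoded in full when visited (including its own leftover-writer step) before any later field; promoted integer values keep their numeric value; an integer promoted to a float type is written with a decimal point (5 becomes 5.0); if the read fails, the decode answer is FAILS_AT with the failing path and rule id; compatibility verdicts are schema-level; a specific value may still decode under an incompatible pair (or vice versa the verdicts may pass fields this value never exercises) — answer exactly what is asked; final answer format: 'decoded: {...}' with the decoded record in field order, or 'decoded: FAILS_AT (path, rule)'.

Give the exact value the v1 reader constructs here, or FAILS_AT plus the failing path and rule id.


decoded: FAILS_AT (meta, R1)

arrows below run writer -> reader for Ticket
decoding the Ticket value with the v1 reader:
  read fails at meta under R1 (no fill)
  => FAILS_AT (meta, R1)
the rest of the Ticket diff is inert for this question:
  renamed field active to archived in record Audit (alias active declared on the renamed field) -> inert under this dialect — no rule fires on Ticket and the result does not move
  field checksum in record Ticket: required changed to optional -> matters for Ticket compatibility verdicts, not for this value's decode
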